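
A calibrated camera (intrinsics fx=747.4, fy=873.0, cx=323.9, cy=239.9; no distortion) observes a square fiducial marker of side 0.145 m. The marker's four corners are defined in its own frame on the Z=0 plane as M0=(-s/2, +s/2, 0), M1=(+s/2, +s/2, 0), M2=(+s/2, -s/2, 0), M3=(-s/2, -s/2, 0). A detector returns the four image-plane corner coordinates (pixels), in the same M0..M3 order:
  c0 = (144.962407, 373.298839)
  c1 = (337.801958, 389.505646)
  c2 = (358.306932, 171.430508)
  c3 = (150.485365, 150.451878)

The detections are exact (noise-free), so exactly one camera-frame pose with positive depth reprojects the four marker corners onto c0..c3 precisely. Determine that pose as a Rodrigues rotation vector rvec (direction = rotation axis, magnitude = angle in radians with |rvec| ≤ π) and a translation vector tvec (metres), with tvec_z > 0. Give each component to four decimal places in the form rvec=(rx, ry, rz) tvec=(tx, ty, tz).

Intrinsics K: fx=747.4, fy=873.0, cx=323.9, cy=239.9
Marker side s = 0.145 m; corners in marker frame (Z=0):
  M0 = (-0.0725, +0.0725, 0)
  M1 = (+0.0725, +0.0725, 0)
  M2 = (+0.0725, -0.0725, 0)
  M3 = (-0.0725, -0.0725, 0)
Detected image corners:
  c0 = (144.962407, 373.298839) px
  c1 = (337.801958, 389.505646) px
  c2 = (358.306932, 171.430508) px
  c3 = (150.485365, 150.451878) px
Planar DLT: solve 8×8 A·h = b for H (H[2,2]=1):
  H  [+1405.71061 +39.40206 +248.40659]
  H  [+156.12949 +1662.01064 +275.41911]
  H  [+0.10520 +0.52260 +1.00000]
B = K⁻¹H; ‖b₁‖=1.844328, ‖b₂‖=1.844328; λ = 2/(‖b₁‖+‖b₂‖) = 0.542203, sign → tz>0 ⇒ λ=+0.542203
r₁ = λ·B[:,0] = (+0.99506,+0.08129,+0.05704); r₂ = λ·B[:,1] = (-0.09421,+0.95438,+0.28336)
r₃ = r₁×r₂ = (-0.03140,-0.28733,+0.95732); SVD([r₁ r₂ r₃]) → R = UVᵀ:
  R  [+0.99506 -0.09421 -0.03140]
  R  [+0.08129 +0.95438 -0.28733]
  R  [+0.05704 +0.28336 +0.95732]
t = (-0.05477, +0.02206, +0.54220) m
tr R = 2.906749; θ = arccos((tr R − 1)/2) = 0.306570 rad = 17.565°
axis k = ((R−Rᵀ)₃₂, (R−Rᵀ)₁₃, (R−Rᵀ)₂₁) / (2 sinθ) = (+0.945504, -0.146529, +0.290779)
rvec = θ·k = (+0.289863, -0.044921, +0.089144)

rvec=(0.2899, -0.0449, 0.0891) tvec=(-0.0548, 0.0221, 0.5422)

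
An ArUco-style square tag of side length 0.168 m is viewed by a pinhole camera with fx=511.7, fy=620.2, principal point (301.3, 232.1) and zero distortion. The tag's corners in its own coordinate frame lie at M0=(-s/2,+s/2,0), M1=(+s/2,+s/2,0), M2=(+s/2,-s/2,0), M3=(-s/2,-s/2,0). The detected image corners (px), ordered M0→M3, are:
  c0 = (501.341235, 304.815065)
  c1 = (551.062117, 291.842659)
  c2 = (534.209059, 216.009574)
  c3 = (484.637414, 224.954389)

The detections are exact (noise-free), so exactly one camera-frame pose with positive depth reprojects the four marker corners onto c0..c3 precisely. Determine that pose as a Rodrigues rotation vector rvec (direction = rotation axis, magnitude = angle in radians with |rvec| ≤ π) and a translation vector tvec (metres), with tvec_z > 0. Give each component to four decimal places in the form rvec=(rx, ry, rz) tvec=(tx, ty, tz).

rvec=(-0.1887, -0.3792, -0.1611) tvec=(0.5547, 0.0565, 1.3077)

Intrinsics K: fx=511.7, fy=620.2, cx=301.3, cy=232.1
Marker side s = 0.168 m; corners in marker frame (Z=0):
  M0 = (-0.0840, +0.0840, 0)
  M1 = (+0.0840, +0.0840, 0)
  M2 = (+0.0840, -0.0840, 0)
  M3 = (-0.0840, -0.0840, 0)
Detected image corners:
  c0 = (501.341235, 304.815065) px
  c1 = (551.062117, 291.842659) px
  c2 = (534.209059, 216.009574) px
  c3 = (484.637414, 224.954389) px
Planar DLT: solve 8×8 A·h = b for H (H[2,2]=1):
  H  [+446.48777 +39.59267 +518.33837]
  H  [+10.52228 +432.87765 +258.89054]
  H  [+0.29157 -0.11643 +1.00000]
B = K⁻¹H; ‖b₁‖=0.764677, ‖b₂‖=0.764677; λ = 2/(‖b₁‖+‖b₂‖) = 1.307742, sign → tz>0 ⇒ λ=+1.307742
r₁ = λ·B[:,0] = (+0.91656,-0.12051,+0.38130); r₂ = λ·B[:,1] = (+0.19084,+0.96974,-0.15226)
r₃ = r₁×r₂ = (-0.35141,+0.21233,+0.91183); SVD([r₁ r₂ r₃]) → R = UVᵀ:
  R  [+0.91656 +0.19084 -0.35141]
  R  [-0.12051 +0.96974 +0.21233]
  R  [+0.38130 -0.15226 +0.91183]
t = (+0.55468, +0.05649, +1.30774) m
tr R = 2.798130; θ = arccos((tr R − 1)/2) = 0.453167 rad = 25.965°
axis k = ((R−Rᵀ)₃₂, (R−Rᵀ)₁₃, (R−Rᵀ)₂₁) / (2 sinθ) = (-0.416374, -0.836780, -0.355572)
rvec = θ·k = (-0.188687, -0.379201, -0.161134)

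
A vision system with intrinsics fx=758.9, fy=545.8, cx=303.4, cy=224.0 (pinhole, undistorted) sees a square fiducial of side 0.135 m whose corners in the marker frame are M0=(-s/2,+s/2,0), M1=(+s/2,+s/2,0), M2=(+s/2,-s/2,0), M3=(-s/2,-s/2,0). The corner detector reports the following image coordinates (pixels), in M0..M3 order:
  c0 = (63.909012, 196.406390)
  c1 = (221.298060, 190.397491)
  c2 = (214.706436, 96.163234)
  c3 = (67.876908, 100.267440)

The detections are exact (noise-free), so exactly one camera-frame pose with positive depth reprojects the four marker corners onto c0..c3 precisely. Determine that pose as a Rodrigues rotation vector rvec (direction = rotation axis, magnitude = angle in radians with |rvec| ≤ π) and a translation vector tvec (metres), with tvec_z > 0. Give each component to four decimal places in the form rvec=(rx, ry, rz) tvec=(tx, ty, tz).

rvec=(-0.3629, -0.0711, -0.0728) tvec=(-0.1447, -0.0999, 0.6827)

Intrinsics K: fx=758.9, fy=545.8, cx=303.4, cy=224.0
Marker side s = 0.135 m; corners in marker frame (Z=0):
  M0 = (-0.0675, +0.0675, 0)
  M1 = (+0.0675, +0.0675, 0)
  M2 = (+0.0675, -0.0675, 0)
  M3 = (-0.0675, -0.0675, 0)
Detected image corners:
  c0 = (63.909012, 196.406390) px
  c1 = (221.298060, 190.397491) px
  c2 = (214.706436, 96.163234) px
  c3 = (67.876908, 100.267440) px
Planar DLT: solve 8×8 A·h = b for H (H[2,2]=1):
  H  [+1142.52966 -63.10466 +142.54520]
  H  [-19.58953 +629.89773 +144.13269]
  H  [+0.12085 -0.51527 +1.00000]
B = K⁻¹H; ‖b₁‖=1.464692, ‖b₂‖=1.464693; λ = 2/(‖b₁‖+‖b₂‖) = 0.682737, sign → tz>0 ⇒ λ=+0.682737
r₁ = λ·B[:,0] = (+0.99488,-0.05837,+0.08251); r₂ = λ·B[:,1] = (+0.08387,+0.93231,-0.35179)
r₃ = r₁×r₂ = (-0.05639,+0.35691,+0.93243); SVD([r₁ r₂ r₃]) → R = UVᵀ:
  R  [+0.99488 +0.08387 -0.05639]
  R  [-0.05837 +0.93231 +0.35691]
  R  [+0.08251 -0.35179 +0.93243]
t = (-0.14471, -0.09991, +0.68274) m
tr R = 2.859627; θ = arccos((tr R − 1)/2) = 0.376891 rad = 21.594°
axis k = ((R−Rᵀ)₃₂, (R−Rᵀ)₁₃, (R−Rᵀ)₂₁) / (2 sinθ) = (-0.962833, -0.188707, -0.193242)
rvec = θ·k = (-0.362883, -0.071122, -0.072831)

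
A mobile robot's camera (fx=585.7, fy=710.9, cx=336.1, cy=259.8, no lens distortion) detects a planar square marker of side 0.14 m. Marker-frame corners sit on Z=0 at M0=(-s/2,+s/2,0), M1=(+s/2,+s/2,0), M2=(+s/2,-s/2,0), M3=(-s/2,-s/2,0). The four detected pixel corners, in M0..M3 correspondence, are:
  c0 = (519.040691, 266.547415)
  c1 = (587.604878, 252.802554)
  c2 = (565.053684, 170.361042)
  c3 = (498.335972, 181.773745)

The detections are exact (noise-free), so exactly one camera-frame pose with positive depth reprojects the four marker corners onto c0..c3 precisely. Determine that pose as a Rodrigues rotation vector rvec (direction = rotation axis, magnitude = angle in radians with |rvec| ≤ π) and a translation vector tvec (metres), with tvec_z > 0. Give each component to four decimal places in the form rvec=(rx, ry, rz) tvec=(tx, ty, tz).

rvec=(-0.2927, -0.1569, -0.1765) tvec=(0.3890, -0.0663, 1.1027)

Intrinsics K: fx=585.7, fy=710.9, cx=336.1, cy=259.8
Marker side s = 0.14 m; corners in marker frame (Z=0):
  M0 = (-0.0700, +0.0700, 0)
  M1 = (+0.0700, +0.0700, 0)
  M2 = (+0.0700, -0.0700, 0)
  M3 = (-0.0700, -0.0700, 0)
Detected image corners:
  c0 = (519.040691, 266.547415) px
  c1 = (587.604878, 252.802554) px
  c2 = (565.053684, 170.361042) px
  c3 = (498.335972, 181.773745) px
Planar DLT: solve 8×8 A·h = b for H (H[2,2]=1):
  H  [+570.98141 +20.65773 +542.70575]
  H  [-54.38560 +543.32740 +217.07756]
  H  [+0.16211 -0.24682 +1.00000]
B = K⁻¹H; ‖b₁‖=0.906839, ‖b₂‖=0.906839; λ = 2/(‖b₁‖+‖b₂‖) = 1.102732, sign → tz>0 ⇒ λ=+1.102732
r₁ = λ·B[:,0] = (+0.97244,-0.14969,+0.17876); r₂ = λ·B[:,1] = (+0.19508,+0.94226,-0.27218)
r₃ = r₁×r₂ = (-0.12770,+0.29955,+0.94550); SVD([r₁ r₂ r₃]) → R = UVᵀ:
  R  [+0.97244 +0.19508 -0.12770]
  R  [-0.14969 +0.94226 +0.29955]
  R  [+0.17876 -0.27218 +0.94550]
t = (+0.38899, -0.06627, +1.10273) m
tr R = 2.860200; θ = arccos((tr R − 1)/2) = 0.376112 rad = 21.550°
axis k = ((R−Rᵀ)₃₂, (R−Rᵀ)₁₃, (R−Rᵀ)₂₁) / (2 sinθ) = (-0.778267, -0.417175, -0.469324)
rvec = θ·k = (-0.292716, -0.156905, -0.176518)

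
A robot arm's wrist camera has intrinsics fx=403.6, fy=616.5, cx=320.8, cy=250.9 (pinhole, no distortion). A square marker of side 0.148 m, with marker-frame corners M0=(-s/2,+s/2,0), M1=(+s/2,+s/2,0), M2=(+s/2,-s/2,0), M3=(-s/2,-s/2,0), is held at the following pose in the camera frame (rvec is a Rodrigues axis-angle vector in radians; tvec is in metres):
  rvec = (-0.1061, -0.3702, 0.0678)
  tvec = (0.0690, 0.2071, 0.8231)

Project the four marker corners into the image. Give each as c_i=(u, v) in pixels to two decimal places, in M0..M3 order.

Intrinsics K: fx=403.6, fy=616.5, cx=320.8, cy=250.9
Marker side s = 0.148 m; corners in marker frame (Z=0):
  M0 = (-0.0740, +0.0740, 0)
  M1 = (+0.0740, +0.0740, 0)
  M2 = (+0.0740, -0.0740, 0)
  M3 = (-0.0740, -0.0740, 0)
rvec = (-0.1061, -0.3702, 0.0678), |rvec| = θ = 0.39103 rad = 22.404°
Rodrigues: sinθ=0.38114, 1−cosθ=0.07548; R = I + sinθ·[k]× + (1−cosθ)·[k]×²:
    [+0.93008 -0.04670 -0.36439]
    [+0.08548 +0.99217 +0.09103]
    [+0.35729 -0.11581 +0.92679]
t = (0.0690, 0.2071, 0.8231) m
M0: Pc = R·M0+t = (-0.00328, +0.27420, +0.78809); u = 403.6·(-0.00328)/0.78809 + 320.8 = 319.1197, v = 616.5·(+0.27420)/0.78809 + 250.9 = 465.3950
M1: Pc = R·M1+t = (+0.13437, +0.28685, +0.84097); u = 403.6·(+0.13437)/0.84097 + 320.8 = 385.2872, v = 616.5·(+0.28685)/0.84097 + 250.9 = 461.1818
M2: Pc = R·M2+t = (+0.14128, +0.14000, +0.85811); u = 403.6·(+0.14128)/0.85811 + 320.8 = 387.2496, v = 616.5·(+0.14000)/0.85811 + 250.9 = 351.4848
M3: Pc = R·M3+t = (+0.00363, +0.12735, +0.80523); u = 403.6·(+0.00363)/0.80523 + 320.8 = 322.6194, v = 616.5·(+0.12735)/0.80523 + 250.9 = 348.4047

c0=(319.12, 465.40) c1=(385.29, 461.18) c2=(387.25, 351.48) c3=(322.62, 348.40)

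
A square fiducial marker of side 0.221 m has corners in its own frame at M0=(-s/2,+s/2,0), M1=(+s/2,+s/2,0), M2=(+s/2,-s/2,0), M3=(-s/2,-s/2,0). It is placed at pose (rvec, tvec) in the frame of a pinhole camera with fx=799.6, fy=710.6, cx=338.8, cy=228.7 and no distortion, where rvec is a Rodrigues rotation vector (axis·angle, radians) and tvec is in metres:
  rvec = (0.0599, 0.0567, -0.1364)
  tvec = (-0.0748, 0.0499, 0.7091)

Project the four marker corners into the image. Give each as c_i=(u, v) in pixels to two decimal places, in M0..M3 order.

c0=(151.73, 399.96) c1=(394.88, 373.47) c2=(360.97, 152.97) c3=(114.24, 184.08)

Intrinsics K: fx=799.6, fy=710.6, cx=338.8, cy=228.7
Marker side s = 0.221 m; corners in marker frame (Z=0):
  M0 = (-0.1105, +0.1105, 0)
  M1 = (+0.1105, +0.1105, 0)
  M2 = (+0.1105, -0.1105, 0)
  M3 = (-0.1105, -0.1105, 0)
rvec = (0.0599, 0.0567, -0.1364), |rvec| = θ = 0.15940 rad = 9.133°
Rodrigues: sinθ=0.15872, 1−cosθ=0.01268; R = I + sinθ·[k]× + (1−cosθ)·[k]×²:
    [+0.98911 +0.13752 +0.05238]
    [-0.13413 +0.98893 -0.06351]
    [-0.06054 +0.05579 +0.99661]
t = (-0.0748, 0.0499, 0.7091) m
M0: Pc = R·M0+t = (-0.16890, +0.17400, +0.72195); u = 799.6·(-0.16890)/0.72195 + 338.8 = 151.7334, v = 710.6·(+0.17400)/0.72195 + 228.7 = 399.9612
M1: Pc = R·M1+t = (+0.04969, +0.14436, +0.70858); u = 799.6·(+0.04969)/0.70858 + 338.8 = 394.8763, v = 710.6·(+0.14436)/0.70858 + 228.7 = 373.4677
M2: Pc = R·M2+t = (+0.01930, -0.07420, +0.69625); u = 799.6·(+0.01930)/0.69625 + 338.8 = 360.9665, v = 710.6·(-0.07420)/0.69625 + 228.7 = 152.9727
M3: Pc = R·M3+t = (-0.19929, -0.04456, +0.70962); u = 799.6·(-0.19929)/0.70962 + 338.8 = 114.2384, v = 710.6·(-0.04456)/0.70962 + 228.7 = 184.0835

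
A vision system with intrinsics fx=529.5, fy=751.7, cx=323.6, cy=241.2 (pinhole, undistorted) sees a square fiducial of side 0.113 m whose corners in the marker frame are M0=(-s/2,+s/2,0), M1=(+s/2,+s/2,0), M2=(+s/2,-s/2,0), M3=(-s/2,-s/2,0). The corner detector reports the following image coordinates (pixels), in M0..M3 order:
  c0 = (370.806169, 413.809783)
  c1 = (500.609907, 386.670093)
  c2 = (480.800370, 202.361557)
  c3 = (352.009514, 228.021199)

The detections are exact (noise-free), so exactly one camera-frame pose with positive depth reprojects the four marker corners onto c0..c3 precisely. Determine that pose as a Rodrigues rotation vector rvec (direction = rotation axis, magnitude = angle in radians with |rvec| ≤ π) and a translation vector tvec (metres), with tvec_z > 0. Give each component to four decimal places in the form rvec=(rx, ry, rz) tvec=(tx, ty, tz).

Intrinsics K: fx=529.5, fy=751.7, cx=323.6, cy=241.2
Marker side s = 0.113 m; corners in marker frame (Z=0):
  M0 = (-0.0565, +0.0565, 0)
  M1 = (+0.0565, +0.0565, 0)
  M2 = (+0.0565, -0.0565, 0)
  M3 = (-0.0565, -0.0565, 0)
Detected image corners:
  c0 = (370.806169, 413.809783) px
  c1 = (500.609907, 386.670093) px
  c2 = (480.800370, 202.361557) px
  c3 = (352.009514, 228.021199) px
Planar DLT: solve 8×8 A·h = b for H (H[2,2]=1):
  H  [+1169.60563 +137.51026 +426.23160]
  H  [-215.25035 +1613.50445 +307.26226]
  H  [+0.05962 -0.07823 +1.00000]
B = K⁻¹H; ‖b₁‖=2.194633, ‖b₂‖=2.194633; λ = 2/(‖b₁‖+‖b₂‖) = 0.455657, sign → tz>0 ⇒ λ=+0.455657
r₁ = λ·B[:,0] = (+0.98989,-0.13919,+0.02717); r₂ = λ·B[:,1] = (+0.14012,+0.98949,-0.03564)
r₃ = r₁×r₂ = (-0.02192,+0.03909,+0.99900); SVD([r₁ r₂ r₃]) → R = UVᵀ:
  R  [+0.98989 +0.14012 -0.02192]
  R  [-0.13919 +0.98949 +0.03909]
  R  [+0.02717 -0.03564 +0.99900]
t = (+0.08832, +0.04004, +0.45566) m
tr R = 2.978381; θ = arccos((tr R − 1)/2) = 0.147168 rad = 8.432°
axis k = ((R−Rᵀ)₃₂, (R−Rᵀ)₁₃, (R−Rᵀ)₂₁) / (2 sinθ) = (-0.254828, -0.167371, -0.952391)
rvec = θ·k = (-0.037503, -0.024632, -0.140161)

rvec=(-0.0375, -0.0246, -0.1402) tvec=(0.0883, 0.0400, 0.4557)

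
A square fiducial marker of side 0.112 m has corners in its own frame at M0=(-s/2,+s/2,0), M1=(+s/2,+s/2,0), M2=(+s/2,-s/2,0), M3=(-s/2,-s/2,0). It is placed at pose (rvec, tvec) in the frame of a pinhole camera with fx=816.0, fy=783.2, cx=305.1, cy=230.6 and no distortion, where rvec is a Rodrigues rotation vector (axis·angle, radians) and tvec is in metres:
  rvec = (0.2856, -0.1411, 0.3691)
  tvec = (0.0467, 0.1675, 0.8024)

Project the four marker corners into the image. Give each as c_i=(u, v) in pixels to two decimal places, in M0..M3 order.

c0=(278.79, 423.78) c1=(381.53, 454.41) c2=(427.03, 364.15) c3=(321.83, 329.99)

Intrinsics K: fx=816.0, fy=783.2, cx=305.1, cy=230.6
Marker side s = 0.112 m; corners in marker frame (Z=0):
  M0 = (-0.0560, +0.0560, 0)
  M1 = (+0.0560, +0.0560, 0)
  M2 = (+0.0560, -0.0560, 0)
  M3 = (-0.0560, -0.0560, 0)
rvec = (0.2856, -0.1411, 0.3691), |rvec| = θ = 0.48756 rad = 27.935°
Rodrigues: sinθ=0.46847, 1−cosθ=0.11652; R = I + sinθ·[k]× + (1−cosθ)·[k]×²:
    [+0.92346 -0.37440 -0.08390]
    [+0.33490 +0.89324 -0.29995]
    [+0.18725 +0.24889 +0.95026]
t = (0.0467, 0.1675, 0.8024) m
M0: Pc = R·M0+t = (-0.02598, +0.19877, +0.80585); u = 816.0·(-0.02598)/0.80585 + 305.1 = 278.7924, v = 783.2·(+0.19877)/0.80585 + 230.6 = 423.7800
M1: Pc = R·M1+t = (+0.07745, +0.23628, +0.82682); u = 816.0·(+0.07745)/0.82682 + 305.1 = 381.5335, v = 783.2·(+0.23628)/0.82682 + 230.6 = 454.4096
M2: Pc = R·M2+t = (+0.11938, +0.13623, +0.79895); u = 816.0·(+0.11938)/0.79895 + 305.1 = 427.0284, v = 783.2·(+0.13623)/0.79895 + 230.6 = 364.1475
M3: Pc = R·M3+t = (+0.01595, +0.09872, +0.77798); u = 816.0·(+0.01595)/0.77798 + 305.1 = 321.8323, v = 783.2·(+0.09872)/0.77798 + 230.6 = 329.9873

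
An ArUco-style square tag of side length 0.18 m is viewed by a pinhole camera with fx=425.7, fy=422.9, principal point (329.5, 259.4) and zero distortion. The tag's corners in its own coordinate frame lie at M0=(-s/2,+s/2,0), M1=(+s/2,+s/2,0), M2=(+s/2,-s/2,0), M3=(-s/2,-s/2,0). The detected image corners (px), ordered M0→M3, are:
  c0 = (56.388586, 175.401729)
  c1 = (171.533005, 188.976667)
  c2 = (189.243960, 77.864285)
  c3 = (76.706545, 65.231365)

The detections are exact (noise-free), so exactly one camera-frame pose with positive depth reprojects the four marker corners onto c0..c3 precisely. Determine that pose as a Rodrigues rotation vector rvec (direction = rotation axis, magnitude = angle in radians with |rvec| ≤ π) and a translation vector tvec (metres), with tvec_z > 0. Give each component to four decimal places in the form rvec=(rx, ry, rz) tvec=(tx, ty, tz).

Intrinsics K: fx=425.7, fy=422.9, cx=329.5, cy=259.4
Marker side s = 0.18 m; corners in marker frame (Z=0):
  M0 = (-0.0900, +0.0900, 0)
  M1 = (+0.0900, +0.0900, 0)
  M2 = (+0.0900, -0.0900, 0)
  M3 = (-0.0900, -0.0900, 0)
Detected image corners:
  c0 = (56.388586, 175.401729) px
  c1 = (171.533005, 188.976667) px
  c2 = (189.243960, 77.864285) px
  c3 = (76.706545, 65.231365) px
Planar DLT: solve 8×8 A·h = b for H (H[2,2]=1):
  H  [+628.46065 -122.01646 +123.41948]
  H  [+68.75839 +597.85629 +126.19015]
  H  [-0.03161 -0.13250 +1.00000]
B = K⁻¹H; ‖b₁‖=1.512087, ‖b₂‖=1.512087; λ = 2/(‖b₁‖+‖b₂‖) = 0.661338, sign → tz>0 ⇒ λ=+0.661338
r₁ = λ·B[:,0] = (+0.99251,+0.12035,-0.02090); r₂ = λ·B[:,1] = (-0.12173,+0.98869,-0.08763)
r₃ = r₁×r₂ = (+0.01012,+0.08952,+0.99593); SVD([r₁ r₂ r₃]) → R = UVᵀ:
  R  [+0.99251 -0.12173 +0.01012]
  R  [+0.12035 +0.98869 +0.08952]
  R  [-0.02090 -0.08763 +0.99593]
t = (-0.32015, -0.20832, +0.66134) m
tr R = 2.977133; θ = arccos((tr R − 1)/2) = 0.151363 rad = 8.672°
axis k = ((R−Rᵀ)₃₂, (R−Rᵀ)₁₃, (R−Rᵀ)₂₁) / (2 sinθ) = (-0.587418, +0.102875, +0.802719)
rvec = θ·k = (-0.088913, +0.015571, +0.121502)

rvec=(-0.0889, 0.0156, 0.1215) tvec=(-0.3202, -0.2083, 0.6613)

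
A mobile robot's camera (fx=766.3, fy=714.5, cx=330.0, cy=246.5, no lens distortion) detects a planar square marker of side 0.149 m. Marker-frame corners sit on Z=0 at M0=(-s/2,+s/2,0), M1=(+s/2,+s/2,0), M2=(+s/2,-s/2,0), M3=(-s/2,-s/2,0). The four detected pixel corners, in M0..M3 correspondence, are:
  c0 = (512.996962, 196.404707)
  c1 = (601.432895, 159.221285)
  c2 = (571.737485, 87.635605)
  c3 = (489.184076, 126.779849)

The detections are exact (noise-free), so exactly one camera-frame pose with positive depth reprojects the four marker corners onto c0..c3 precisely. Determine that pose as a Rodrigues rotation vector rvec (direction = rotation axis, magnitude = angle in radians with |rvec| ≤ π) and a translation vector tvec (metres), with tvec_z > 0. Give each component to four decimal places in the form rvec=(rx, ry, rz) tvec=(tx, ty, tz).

rvec=(-0.3817, 0.5709, -0.3023) tvec=(0.3446, -0.1817, 1.2436)

Intrinsics K: fx=766.3, fy=714.5, cx=330.0, cy=246.5
Marker side s = 0.149 m; corners in marker frame (Z=0):
  M0 = (-0.0745, +0.0745, 0)
  M1 = (+0.0745, +0.0745, 0)
  M2 = (+0.0745, -0.0745, 0)
  M3 = (-0.0745, -0.0745, 0)
Detected image corners:
  c0 = (512.996962, 196.404707) px
  c1 = (601.432895, 159.221285) px
  c2 = (571.737485, 87.635605) px
  c3 = (489.184076, 126.779849) px
Planar DLT: solve 8×8 A·h = b for H (H[2,2]=1):
  H  [+370.47751 -8.66132 +542.30633]
  H  [-309.44638 +424.49970 +142.13290]
  H  [-0.37291 -0.34509 +1.00000]
B = K⁻¹H; ‖b₁‖=0.804087, ‖b₂‖=0.804087; λ = 2/(‖b₁‖+‖b₂‖) = 1.243647, sign → tz>0 ⇒ λ=+1.243647
r₁ = λ·B[:,0] = (+0.80098,-0.37862,-0.46377); r₂ = λ·B[:,1] = (+0.17076,+0.88694,-0.42917)
r₃ = r₁×r₂ = (+0.57383,+0.26456,+0.77507); SVD([r₁ r₂ r₃]) → R = UVᵀ:
  R  [+0.80098 +0.17076 +0.57383]
  R  [-0.37862 +0.88694 +0.26456]
  R  [-0.46377 -0.42917 +0.77507]
t = (+0.34456, -0.18166, +1.24365) m
tr R = 2.462983; θ = arccos((tr R − 1)/2) = 0.750290 rad = 42.988°
axis k = ((R−Rᵀ)₃₂, (R−Rᵀ)₁₃, (R−Rᵀ)₂₁) / (2 sinθ) = (-0.508706, +0.760871, -0.402857)
rvec = θ·k = (-0.381677, +0.570873, -0.302259)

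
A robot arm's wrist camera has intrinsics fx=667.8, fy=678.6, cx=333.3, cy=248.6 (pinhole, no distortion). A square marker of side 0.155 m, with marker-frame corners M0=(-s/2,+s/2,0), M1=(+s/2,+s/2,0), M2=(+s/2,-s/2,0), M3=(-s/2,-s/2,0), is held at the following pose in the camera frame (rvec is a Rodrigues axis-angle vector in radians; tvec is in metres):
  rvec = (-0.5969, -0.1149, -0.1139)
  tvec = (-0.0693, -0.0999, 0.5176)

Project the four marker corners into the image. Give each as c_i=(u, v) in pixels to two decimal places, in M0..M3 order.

Intrinsics K: fx=667.8, fy=678.6, cx=333.3, cy=248.6
Marker side s = 0.155 m; corners in marker frame (Z=0):
  M0 = (-0.0775, +0.0775, 0)
  M1 = (+0.0775, +0.0775, 0)
  M2 = (+0.0775, -0.0775, 0)
  M3 = (-0.0775, -0.0775, 0)
rvec = (-0.5969, -0.1149, -0.1139), |rvec| = θ = 0.61844 rad = 35.434°
Rodrigues: sinθ=0.57976, 1−cosθ=0.18521; R = I + sinθ·[k]× + (1−cosθ)·[k]×²:
    [+0.98732 +0.13999 -0.07479]
    [-0.07356 +0.82118 +0.56591]
    [+0.14064 -0.55323 +0.82107]
t = (-0.0693, -0.0999, 0.5176) m
M0: Pc = R·M0+t = (-0.13497, -0.03056, +0.46382); u = 667.8·(-0.13497)/0.46382 + 333.3 = 138.9769, v = 678.6·(-0.03056)/0.46382 + 248.6 = 203.8929
M1: Pc = R·M1+t = (+0.01807, -0.04196, +0.48562); u = 667.8·(+0.01807)/0.48562 + 333.3 = 358.1444, v = 678.6·(-0.04196)/0.48562 + 248.6 = 189.9662
M2: Pc = R·M2+t = (-0.00363, -0.16924, +0.57138); u = 667.8·(-0.00363)/0.57138 + 333.3 = 329.0555, v = 678.6·(-0.16924)/0.57138 + 248.6 = 47.5972
M3: Pc = R·M3+t = (-0.15667, -0.15784, +0.54958); u = 667.8·(-0.15667)/0.54958 + 333.3 = 142.9313, v = 678.6·(-0.15784)/0.54958 + 248.6 = 53.7038

c0=(138.98, 203.89) c1=(358.14, 189.97) c2=(329.06, 47.60) c3=(142.93, 53.70)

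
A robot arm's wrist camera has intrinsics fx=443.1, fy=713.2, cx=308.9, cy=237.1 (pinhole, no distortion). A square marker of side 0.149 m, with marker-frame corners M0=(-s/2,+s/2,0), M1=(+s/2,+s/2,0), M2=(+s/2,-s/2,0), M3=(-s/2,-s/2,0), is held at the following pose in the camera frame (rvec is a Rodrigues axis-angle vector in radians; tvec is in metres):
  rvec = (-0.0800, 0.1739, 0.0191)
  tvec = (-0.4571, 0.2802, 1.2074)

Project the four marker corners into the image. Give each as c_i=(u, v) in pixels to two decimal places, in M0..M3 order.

c0=(114.67, 444.71) c1=(165.13, 450.31) c2=(167.95, 360.01) c3=(117.90, 356.37)

Intrinsics K: fx=443.1, fy=713.2, cx=308.9, cy=237.1
Marker side s = 0.149 m; corners in marker frame (Z=0):
  M0 = (-0.0745, +0.0745, 0)
  M1 = (+0.0745, +0.0745, 0)
  M2 = (+0.0745, -0.0745, 0)
  M3 = (-0.0745, -0.0745, 0)
rvec = (-0.0800, 0.1739, 0.0191), |rvec| = θ = 0.19237 rad = 11.022°
Rodrigues: sinθ=0.19119, 1−cosθ=0.01845; R = I + sinθ·[k]× + (1−cosθ)·[k]×²:
    [+0.98474 -0.02592 +0.17207]
    [+0.01205 +0.99663 +0.08116]
    [-0.17359 -0.07785 +0.98174]
t = (-0.4571, 0.2802, 1.2074) m
M0: Pc = R·M0+t = (-0.53239, +0.35355, +1.21453); u = 443.1·(-0.53239)/1.21453 + 308.9 = 114.6657, v = 713.2·(+0.35355)/1.21453 + 237.1 = 444.7130
M1: Pc = R·M1+t = (-0.38567, +0.35535, +1.18867); u = 443.1·(-0.38567)/1.18867 + 308.9 = 165.1346, v = 713.2·(+0.35535)/1.18867 + 237.1 = 450.3077
M2: Pc = R·M2+t = (-0.38181, +0.20685, +1.20027); u = 443.1·(-0.38181)/1.20027 + 308.9 = 167.9496, v = 713.2·(+0.20685)/1.20027 + 237.1 = 360.0097
M3: Pc = R·M3+t = (-0.52853, +0.20505, +1.22613); u = 443.1·(-0.52853)/1.22613 + 308.9 = 117.8988, v = 713.2·(+0.20505)/1.22613 + 237.1 = 356.3728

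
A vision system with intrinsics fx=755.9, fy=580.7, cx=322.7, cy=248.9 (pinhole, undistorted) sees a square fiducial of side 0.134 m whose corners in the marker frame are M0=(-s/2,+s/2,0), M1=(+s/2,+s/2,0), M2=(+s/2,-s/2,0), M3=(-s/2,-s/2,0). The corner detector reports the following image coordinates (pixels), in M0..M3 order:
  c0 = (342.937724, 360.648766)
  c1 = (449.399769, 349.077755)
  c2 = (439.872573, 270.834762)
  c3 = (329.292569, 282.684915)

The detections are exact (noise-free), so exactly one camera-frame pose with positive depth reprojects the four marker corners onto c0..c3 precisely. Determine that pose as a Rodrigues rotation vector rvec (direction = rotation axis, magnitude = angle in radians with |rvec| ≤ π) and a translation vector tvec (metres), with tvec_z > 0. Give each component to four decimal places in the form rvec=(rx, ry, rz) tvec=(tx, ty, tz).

Intrinsics K: fx=755.9, fy=580.7, cx=322.7, cy=248.9
Marker side s = 0.134 m; corners in marker frame (Z=0):
  M0 = (-0.0670, +0.0670, 0)
  M1 = (+0.0670, +0.0670, 0)
  M2 = (+0.0670, -0.0670, 0)
  M3 = (-0.0670, -0.0670, 0)
Detected image corners:
  c0 = (342.937724, 360.648766) px
  c1 = (449.399769, 349.077755) px
  c2 = (439.872573, 270.834762) px
  c3 = (329.292569, 282.684915) px
Planar DLT: solve 8×8 A·h = b for H (H[2,2]=1):
  H  [+815.63453 +196.34714 +390.54142]
  H  [-82.46543 +671.77019 +316.54204]
  H  [+0.01554 +0.28152 +1.00000]
B = K⁻¹H; ‖b₁‖=1.082759, ‖b₂‖=1.082759; λ = 2/(‖b₁‖+‖b₂‖) = 0.923567, sign → tz>0 ⇒ λ=+0.923567
r₁ = λ·B[:,0] = (+0.99042,-0.13731,+0.01435); r₂ = λ·B[:,1] = (+0.12890,+0.95697,+0.26000)
r₃ = r₁×r₂ = (-0.04943,-0.25566,+0.96550); SVD([r₁ r₂ r₃]) → R = UVᵀ:
  R  [+0.99042 +0.12890 -0.04943]
  R  [-0.13731 +0.95697 -0.25566]
  R  [+0.01435 +0.26000 +0.96550]
t = (+0.08289, +0.10758, +0.92357) m
tr R = 2.912891; θ = arccos((tr R − 1)/2) = 0.296225 rad = 16.972°
axis k = ((R−Rᵀ)₃₂, (R−Rᵀ)₁₃, (R−Rᵀ)₂₁) / (2 sinθ) = (+0.883261, -0.109254, -0.455975)
rvec = θ·k = (+0.261644, -0.032364, -0.135071)

rvec=(0.2616, -0.0324, -0.1351) tvec=(0.0829, 0.1076, 0.9236)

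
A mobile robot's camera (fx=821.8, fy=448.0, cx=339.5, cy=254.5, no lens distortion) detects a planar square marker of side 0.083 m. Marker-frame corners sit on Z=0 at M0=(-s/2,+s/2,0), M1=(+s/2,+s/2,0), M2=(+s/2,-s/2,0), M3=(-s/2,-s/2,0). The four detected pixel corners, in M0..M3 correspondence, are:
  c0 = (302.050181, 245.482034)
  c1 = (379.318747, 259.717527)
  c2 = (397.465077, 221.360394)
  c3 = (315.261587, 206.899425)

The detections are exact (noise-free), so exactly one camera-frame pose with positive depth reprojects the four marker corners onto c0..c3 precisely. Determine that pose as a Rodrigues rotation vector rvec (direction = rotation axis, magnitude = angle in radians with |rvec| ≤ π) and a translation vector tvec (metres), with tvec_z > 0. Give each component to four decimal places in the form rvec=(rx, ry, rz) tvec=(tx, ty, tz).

rvec=(0.5803, 0.2490, 0.2680) tvec=(0.0083, -0.0370, 0.8026)

Intrinsics K: fx=821.8, fy=448.0, cx=339.5, cy=254.5
Marker side s = 0.083 m; corners in marker frame (Z=0):
  M0 = (-0.0415, +0.0415, 0)
  M1 = (+0.0415, +0.0415, 0)
  M2 = (+0.0415, -0.0415, 0)
  M3 = (-0.0415, -0.0415, 0)
Detected image corners:
  c0 = (302.050181, 245.482034) px
  c1 = (379.318747, 259.717527) px
  c2 = (397.465077, 221.360394) px
  c3 = (315.261587, 206.899425) px
Planar DLT: solve 8×8 A·h = b for H (H[2,2]=1):
  H  [+892.42471 +57.97225 +347.97382]
  H  [+127.71585 +628.64585 +233.87218]
  H  [-0.19332 +0.70766 +1.00000]
B = K⁻¹H; ‖b₁‖=1.245961, ‖b₂‖=1.245961; λ = 2/(‖b₁‖+‖b₂‖) = 0.802593, sign → tz>0 ⇒ λ=+0.802593
r₁ = λ·B[:,0] = (+0.93567,+0.31695,-0.15516); r₂ = λ·B[:,1] = (-0.17802,+0.80357,+0.56796)
r₃ = r₁×r₂ = (+0.30469,-0.50380,+0.80830); SVD([r₁ r₂ r₃]) → R = UVᵀ:
  R  [+0.93567 -0.17802 +0.30469]
  R  [+0.31695 +0.80357 -0.50380]
  R  [-0.15516 +0.56796 +0.80830]
t = (+0.00828, -0.03695, +0.80259) m
tr R = 2.547537; θ = arccos((tr R − 1)/2) = 0.686028 rad = 39.306°
axis k = ((R−Rᵀ)₃₂, (R−Rᵀ)₁₃, (R−Rᵀ)₂₁) / (2 sinθ) = (+0.845948, +0.362964, +0.390677)
rvec = θ·k = (+0.580344, +0.249004, +0.268015)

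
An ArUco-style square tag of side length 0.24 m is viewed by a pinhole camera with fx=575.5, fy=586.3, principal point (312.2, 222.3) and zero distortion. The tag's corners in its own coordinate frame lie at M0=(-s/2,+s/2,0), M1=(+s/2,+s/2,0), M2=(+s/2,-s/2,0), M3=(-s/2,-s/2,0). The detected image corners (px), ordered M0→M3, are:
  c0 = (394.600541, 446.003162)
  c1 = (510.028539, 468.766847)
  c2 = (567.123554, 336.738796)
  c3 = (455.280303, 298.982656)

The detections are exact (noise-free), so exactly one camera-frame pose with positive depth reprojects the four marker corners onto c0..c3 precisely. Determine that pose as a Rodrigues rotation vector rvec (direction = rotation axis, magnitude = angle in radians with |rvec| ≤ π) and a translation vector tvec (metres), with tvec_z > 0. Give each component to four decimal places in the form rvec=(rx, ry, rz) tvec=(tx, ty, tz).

Intrinsics K: fx=575.5, fy=586.3, cx=312.2, cy=222.3
Marker side s = 0.24 m; corners in marker frame (Z=0):
  M0 = (-0.1200, +0.1200, 0)
  M1 = (+0.1200, +0.1200, 0)
  M2 = (+0.1200, -0.1200, 0)
  M3 = (-0.1200, -0.1200, 0)
Detected image corners:
  c0 = (394.600541, 446.003162) px
  c1 = (510.028539, 468.766847) px
  c2 = (567.123554, 336.738796) px
  c3 = (455.280303, 298.982656) px
Planar DLT: solve 8×8 A·h = b for H (H[2,2]=1):
  H  [+679.81146 -201.42289 +484.35774]
  H  [+291.69185 +614.79295 +389.15705]
  H  [+0.42812 +0.09041 +1.00000]
B = K⁻¹H; ‖b₁‖=1.093732, ‖b₂‖=1.093732; λ = 2/(‖b₁‖+‖b₂‖) = 0.914301, sign → tz>0 ⇒ λ=+0.914301
r₁ = λ·B[:,0] = (+0.86768,+0.30646,+0.39143); r₂ = λ·B[:,1] = (-0.36485,+0.92739,+0.08267)
r₃ = r₁×r₂ = (-0.33767,-0.21454,+0.91649); SVD([r₁ r₂ r₃]) → R = UVᵀ:
  R  [+0.86768 -0.36485 -0.33767]
  R  [+0.30646 +0.92739 -0.21454]
  R  [+0.39143 +0.08267 +0.91649]
t = (+0.27351, +0.26020, +0.91430) m
tr R = 2.711557; θ = arccos((tr R − 1)/2) = 0.543743 rad = 31.154°
axis k = ((R−Rᵀ)₃₂, (R−Rᵀ)₁₃, (R−Rᵀ)₂₁) / (2 sinθ) = (+0.287240, -0.704658, +0.648807)
rvec = θ·k = (+0.156185, -0.383153, +0.352784)

rvec=(0.1562, -0.3832, 0.3528) tvec=(0.2735, 0.2602, 0.9143)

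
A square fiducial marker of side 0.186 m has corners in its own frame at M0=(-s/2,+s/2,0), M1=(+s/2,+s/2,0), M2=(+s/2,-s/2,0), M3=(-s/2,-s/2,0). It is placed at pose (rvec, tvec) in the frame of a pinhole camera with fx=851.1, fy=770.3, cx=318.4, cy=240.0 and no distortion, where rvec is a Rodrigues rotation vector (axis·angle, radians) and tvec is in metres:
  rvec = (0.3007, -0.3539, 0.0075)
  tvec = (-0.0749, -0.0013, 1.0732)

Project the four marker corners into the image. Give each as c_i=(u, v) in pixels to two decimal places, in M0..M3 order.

Intrinsics K: fx=851.1, fy=770.3, cx=318.4, cy=240.0
Marker side s = 0.186 m; corners in marker frame (Z=0):
  M0 = (-0.0930, +0.0930, 0)
  M1 = (+0.0930, +0.0930, 0)
  M2 = (+0.0930, -0.0930, 0)
  M3 = (-0.0930, -0.0930, 0)
rvec = (0.3007, -0.3539, 0.0075), |rvec| = θ = 0.46446 rad = 26.612°
Rodrigues: sinθ=0.44794, 1−cosθ=0.10594; R = I + sinθ·[k]× + (1−cosθ)·[k]×²:
    [+0.93847 -0.05949 -0.34021]
    [-0.04503 +0.95557 -0.29131]
    [+0.34242 +0.28870 +0.89409]
t = (-0.0749, -0.0013, 1.0732) m
M0: Pc = R·M0+t = (-0.16771, +0.09176, +1.06820); u = 851.1·(-0.16771)/1.06820 + 318.4 = 184.7755, v = 770.3·(+0.09176)/1.06820 + 240.0 = 306.1663
M1: Pc = R·M1+t = (+0.00684, +0.08338, +1.13189); u = 851.1·(+0.00684)/1.13189 + 318.4 = 323.5467, v = 770.3·(+0.08338)/1.13189 + 240.0 = 296.7438
M2: Pc = R·M2+t = (+0.01791, -0.09436, +1.07820); u = 851.1·(+0.01791)/1.07820 + 318.4 = 332.5379, v = 770.3·(-0.09436)/1.07820 + 240.0 = 172.5893
M3: Pc = R·M3+t = (-0.15664, -0.08598, +1.01451); u = 851.1·(-0.15664)/1.01451 + 318.4 = 186.9860, v = 770.3·(-0.08598)/1.01451 + 240.0 = 174.7162

c0=(184.78, 306.17) c1=(323.55, 296.74) c2=(332.54, 172.59) c3=(186.99, 174.72)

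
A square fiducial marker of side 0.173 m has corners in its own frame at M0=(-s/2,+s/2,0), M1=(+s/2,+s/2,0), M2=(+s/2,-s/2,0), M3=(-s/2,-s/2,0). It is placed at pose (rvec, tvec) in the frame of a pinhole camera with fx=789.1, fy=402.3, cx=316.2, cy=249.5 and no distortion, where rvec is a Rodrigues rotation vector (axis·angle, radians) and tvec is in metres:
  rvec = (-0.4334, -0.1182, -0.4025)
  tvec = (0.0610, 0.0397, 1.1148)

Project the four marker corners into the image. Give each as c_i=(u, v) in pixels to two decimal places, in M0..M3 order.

Intrinsics K: fx=789.1, fy=402.3, cx=316.2, cy=249.5
Marker side s = 0.173 m; corners in marker frame (Z=0):
  M0 = (-0.0865, +0.0865, 0)
  M1 = (+0.0865, +0.0865, 0)
  M2 = (+0.0865, -0.0865, 0)
  M3 = (-0.0865, -0.0865, 0)
rvec = (-0.4334, -0.1182, -0.4025), |rvec| = θ = 0.60317 rad = 34.559°
Rodrigues: sinθ=0.56726, 1−cosθ=0.17646; R = I + sinθ·[k]× + (1−cosθ)·[k]×²:
    [+0.91465 +0.40338 -0.02655]
    [-0.35369 +0.83032 +0.43067]
    [+0.19577 -0.38452 +0.90212]
t = (0.0610, 0.0397, 1.1148) m
M0: Pc = R·M0+t = (+0.01678, +0.14212, +1.06460); u = 789.1·(+0.01678)/1.06460 + 316.2 = 328.6343, v = 402.3·(+0.14212)/1.06460 + 249.5 = 303.2039
M1: Pc = R·M1+t = (+0.17501, +0.08093, +1.09847); u = 789.1·(+0.17501)/1.09847 + 316.2 = 441.9199, v = 402.3·(+0.08093)/1.09847 + 249.5 = 279.1389
M2: Pc = R·M2+t = (+0.10522, -0.06272, +1.16500); u = 789.1·(+0.10522)/1.16500 + 316.2 = 387.4729, v = 402.3·(-0.06272)/1.16500 + 249.5 = 227.8425
M3: Pc = R·M3+t = (-0.05301, -0.00153, +1.13113); u = 789.1·(-0.05301)/1.13113 + 316.2 = 279.2194, v = 402.3·(-0.00153)/1.13113 + 249.5 = 248.9563

c0=(328.63, 303.20) c1=(441.92, 279.14) c2=(387.47, 227.84) c3=(279.22, 248.96)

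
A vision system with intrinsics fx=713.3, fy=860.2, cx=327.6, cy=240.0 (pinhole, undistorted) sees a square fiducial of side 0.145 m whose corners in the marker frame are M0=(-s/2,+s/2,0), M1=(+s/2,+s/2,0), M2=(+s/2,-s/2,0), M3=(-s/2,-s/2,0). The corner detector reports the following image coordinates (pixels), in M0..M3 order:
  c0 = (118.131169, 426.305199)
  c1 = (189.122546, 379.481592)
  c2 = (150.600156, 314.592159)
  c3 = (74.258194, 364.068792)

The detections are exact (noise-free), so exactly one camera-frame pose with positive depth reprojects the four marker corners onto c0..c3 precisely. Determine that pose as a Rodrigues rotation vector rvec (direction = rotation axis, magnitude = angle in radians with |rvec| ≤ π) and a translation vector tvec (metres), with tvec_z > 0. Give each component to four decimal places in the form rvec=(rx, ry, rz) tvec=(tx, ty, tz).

rvec=(0.5964, -0.2330, -0.4540) tvec=(-0.3430, 0.1939, 1.2631)

Intrinsics K: fx=713.3, fy=860.2, cx=327.6, cy=240.0
Marker side s = 0.145 m; corners in marker frame (Z=0):
  M0 = (-0.0725, +0.0725, 0)
  M1 = (+0.0725, +0.0725, 0)
  M2 = (+0.0725, -0.0725, 0)
  M3 = (-0.0725, -0.0725, 0)
Detected image corners:
  c0 = (118.131169, 426.305199) px
  c1 = (189.122546, 379.481592) px
  c2 = (150.600156, 314.592159) px
  c3 = (74.258194, 364.068792) px
Planar DLT: solve 8×8 A·h = b for H (H[2,2]=1):
  H  [+515.98328 +345.88465 +133.89417]
  H  [-307.88359 +610.94885 +372.07090]
  H  [+0.06434 +0.46493 +1.00000]
B = K⁻¹H; ‖b₁‖=0.791715, ‖b₂‖=0.791715; λ = 2/(‖b₁‖+‖b₂‖) = 1.263081, sign → tz>0 ⇒ λ=+1.263081
r₁ = λ·B[:,0] = (+0.87636,-0.47476,+0.08127); r₂ = λ·B[:,1] = (+0.34277,+0.73325,+0.58724)
r₃ = r₁×r₂ = (-0.33839,-0.48678,+0.80532); SVD([r₁ r₂ r₃]) → R = UVᵀ:
  R  [+0.87636 +0.34277 -0.33839]
  R  [-0.47476 +0.73325 -0.48678]
  R  [+0.08127 +0.58724 +0.80532]
t = (-0.34301, +0.19393, +1.26308) m
tr R = 2.414923; θ = arccos((tr R − 1)/2) = 0.784896 rad = 44.971°
axis k = ((R−Rᵀ)₃₂, (R−Rᵀ)₁₃, (R−Rᵀ)₂₁) / (2 sinθ) = (+0.759831, -0.296891, -0.578371)
rvec = θ·k = (+0.596389, -0.233029, -0.453961)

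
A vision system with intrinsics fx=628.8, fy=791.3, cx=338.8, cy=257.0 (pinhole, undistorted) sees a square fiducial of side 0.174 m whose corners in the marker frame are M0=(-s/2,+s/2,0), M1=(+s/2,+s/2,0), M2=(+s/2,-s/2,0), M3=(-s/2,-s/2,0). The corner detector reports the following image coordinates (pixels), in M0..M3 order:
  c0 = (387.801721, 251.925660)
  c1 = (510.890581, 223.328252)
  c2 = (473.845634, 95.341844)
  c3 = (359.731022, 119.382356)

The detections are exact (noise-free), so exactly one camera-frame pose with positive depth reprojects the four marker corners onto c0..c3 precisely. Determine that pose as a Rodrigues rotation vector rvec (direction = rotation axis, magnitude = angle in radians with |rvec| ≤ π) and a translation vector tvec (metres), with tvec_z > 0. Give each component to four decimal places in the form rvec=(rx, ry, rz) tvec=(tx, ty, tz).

Intrinsics K: fx=628.8, fy=791.3, cx=338.8, cy=257.0
Marker side s = 0.174 m; corners in marker frame (Z=0):
  M0 = (-0.0870, +0.0870, 0)
  M1 = (+0.0870, +0.0870, 0)
  M2 = (+0.0870, -0.0870, 0)
  M3 = (-0.0870, -0.0870, 0)
Detected image corners:
  c0 = (387.801721, 251.925660) px
  c1 = (510.890581, 223.328252) px
  c2 = (473.845634, 95.341844) px
  c3 = (359.731022, 119.382356) px
Planar DLT: solve 8×8 A·h = b for H (H[2,2]=1):
  H  [+727.01763 -13.72118 +432.96291]
  H  [-132.23192 +668.43620 +169.74076]
  H  [+0.10724 -0.46431 +1.00000]
B = K⁻¹H; ‖b₁‖=1.121964, ‖b₂‖=1.121964; λ = 2/(‖b₁‖+‖b₂‖) = 0.891294, sign → tz>0 ⇒ λ=+0.891294
r₁ = λ·B[:,0] = (+0.97902,-0.17998,+0.09558); r₂ = λ·B[:,1] = (+0.20353,+0.88731,-0.41383)
r₃ = r₁×r₂ = (-0.01032,+0.42460,+0.90532); SVD([r₁ r₂ r₃]) → R = UVᵀ:
  R  [+0.97902 +0.20353 -0.01032]
  R  [-0.17998 +0.88731 +0.42460]
  R  [+0.09558 -0.41383 +0.90532]
t = (+0.13347, -0.09829, +0.89129) m
tr R = 2.771647; θ = arccos((tr R − 1)/2) = 0.482531 rad = 27.647°
axis k = ((R−Rᵀ)₃₂, (R−Rᵀ)₁₃, (R−Rᵀ)₂₁) / (2 sinθ) = (-0.903442, -0.114114, -0.413245)
rvec = θ·k = (-0.435939, -0.055063, -0.199403)

rvec=(-0.4359, -0.0551, -0.1994) tvec=(0.1335, -0.0983, 0.8913)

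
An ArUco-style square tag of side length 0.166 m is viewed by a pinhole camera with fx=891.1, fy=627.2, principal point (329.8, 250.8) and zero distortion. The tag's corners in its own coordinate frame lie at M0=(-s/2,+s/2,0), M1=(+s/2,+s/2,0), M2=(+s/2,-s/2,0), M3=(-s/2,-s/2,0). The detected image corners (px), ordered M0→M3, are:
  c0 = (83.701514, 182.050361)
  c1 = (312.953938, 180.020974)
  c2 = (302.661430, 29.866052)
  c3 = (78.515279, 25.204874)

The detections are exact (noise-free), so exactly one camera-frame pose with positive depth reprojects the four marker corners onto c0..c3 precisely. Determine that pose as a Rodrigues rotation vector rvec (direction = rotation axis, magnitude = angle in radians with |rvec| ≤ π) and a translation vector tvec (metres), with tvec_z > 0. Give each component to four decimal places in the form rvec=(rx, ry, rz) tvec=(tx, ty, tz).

rvec=(-0.0997, -0.1732, -0.0409) tvec=(-0.0984, -0.1550, 0.6595)

Intrinsics K: fx=891.1, fy=627.2, cx=329.8, cy=250.8
Marker side s = 0.166 m; corners in marker frame (Z=0):
  M0 = (-0.0830, +0.0830, 0)
  M1 = (+0.0830, +0.0830, 0)
  M2 = (+0.0830, -0.0830, 0)
  M3 = (-0.0830, -0.0830, 0)
Detected image corners:
  c0 = (83.701514, 182.050361) px
  c1 = (312.953938, 180.020974) px
  c2 = (302.661430, 29.866052) px
  c3 = (78.515279, 25.204874) px
Planar DLT: solve 8×8 A·h = b for H (H[2,2]=1):
  H  [+1416.77378 +18.82225 +196.89350]
  H  [+35.68076 +909.16909 +103.37822]
  H  [+0.26381 -0.14470 +1.00000]
B = K⁻¹H; ‖b₁‖=1.516197, ‖b₂‖=1.516197; λ = 2/(‖b₁‖+‖b₂‖) = 0.659545, sign → tz>0 ⇒ λ=+0.659545
r₁ = λ·B[:,0] = (+0.98422,-0.03206,+0.17400); r₂ = λ·B[:,1] = (+0.04925,+0.99422,-0.09543)
r₃ = r₁×r₂ = (-0.16993,+0.10250,+0.98011); SVD([r₁ r₂ r₃]) → R = UVᵀ:
  R  [+0.98422 +0.04925 -0.16993]
  R  [-0.03206 +0.99422 +0.10250]
  R  [+0.17400 -0.09543 +0.98011]
t = (-0.09837, -0.15502, +0.65955) m
tr R = 2.958553; θ = arccos((tr R − 1)/2) = 0.203940 rad = 11.685°
axis k = ((R−Rᵀ)₃₂, (R−Rᵀ)₁₃, (R−Rᵀ)₂₁) / (2 sinθ) = (-0.488648, -0.849077, -0.200728)
rvec = θ·k = (-0.099655, -0.173160, -0.040936)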